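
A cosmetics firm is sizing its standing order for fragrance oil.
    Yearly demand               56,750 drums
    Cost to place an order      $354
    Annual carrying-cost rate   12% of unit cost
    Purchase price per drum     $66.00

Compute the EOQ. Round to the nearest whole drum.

2,252 drums

H = i·C = 0.12 × $66 = $7.9200 per drum-year
Q* = √(2·D·S / H) = √(2·56,750·354 / 7.92) = √5,073,106.1 ≈ 2,252.36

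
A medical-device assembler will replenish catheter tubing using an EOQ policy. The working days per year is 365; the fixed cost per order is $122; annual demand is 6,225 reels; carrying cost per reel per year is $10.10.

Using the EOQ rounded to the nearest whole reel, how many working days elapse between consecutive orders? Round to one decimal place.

Optimal lot size Q* = (2 × 6,225 × $122 / $10.1)^½ ≈ 387.80 → Q = 388 reels
Days between orders = 365 / (D/Q) = 365 / 16.044 ≈ 22.750

22.8 days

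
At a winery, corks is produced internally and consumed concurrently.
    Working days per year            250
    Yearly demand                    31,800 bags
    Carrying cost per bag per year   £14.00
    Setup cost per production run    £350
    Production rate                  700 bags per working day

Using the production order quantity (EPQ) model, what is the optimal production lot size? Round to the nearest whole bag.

1,394 bags

d = 31,800/250 = 127.2000 bags/day;  effective holding cost H(1 − d/p) = 14·(1 − 127.2000/700) = 11.45600
Q* = √(2DS / H_eff) = √(2·31,800·350 / 11.45600) ≈ 1,393.95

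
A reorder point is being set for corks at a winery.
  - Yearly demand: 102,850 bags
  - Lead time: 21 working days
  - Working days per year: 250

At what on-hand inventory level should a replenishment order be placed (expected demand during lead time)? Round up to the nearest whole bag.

8,640 bags

Daily demand d = 102,850 / 250 = 411.400 bags/day
Demand during lead time = 411.400 × 21 = 8,639.40
Reorder point = 8,639.40 → round up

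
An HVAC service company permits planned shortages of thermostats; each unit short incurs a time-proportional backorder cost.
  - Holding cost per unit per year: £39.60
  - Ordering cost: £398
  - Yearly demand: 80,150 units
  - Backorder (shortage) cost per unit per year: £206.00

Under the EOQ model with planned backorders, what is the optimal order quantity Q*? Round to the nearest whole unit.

Basic EOQ = √(2·80,150·398/39.6) = 1,269.290
Backorder adjustment √((H+b)/b) = √((39.6+206)/206) = 1.0919
Q* = 1,269.290 × 1.0919 ≈ 1,385.93

1,386 units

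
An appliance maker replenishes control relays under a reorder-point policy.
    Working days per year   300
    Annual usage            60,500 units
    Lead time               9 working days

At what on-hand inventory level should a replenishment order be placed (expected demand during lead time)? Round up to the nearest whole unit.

Daily demand d = 60,500 / 300 = 201.667 units/day
Demand during lead time = 201.667 × 9 = 1,815.00
Reorder point = 1,815.00 → round up

1,815 units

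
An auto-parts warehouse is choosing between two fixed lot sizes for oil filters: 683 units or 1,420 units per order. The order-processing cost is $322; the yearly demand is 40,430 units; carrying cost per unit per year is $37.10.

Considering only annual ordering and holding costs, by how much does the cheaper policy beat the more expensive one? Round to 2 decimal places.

$3,778.58

TC(Q) = (D/Q)S + (Q/2)H
TC(683) = (40,430/683)×322 + (683/2)×37.1 = $31,730.35
TC(1,420) = (40,430/1,420)×322 + (1,420/2)×37.1 = $35,508.93
Cheaper: Q = 683.  Difference = $3,778.58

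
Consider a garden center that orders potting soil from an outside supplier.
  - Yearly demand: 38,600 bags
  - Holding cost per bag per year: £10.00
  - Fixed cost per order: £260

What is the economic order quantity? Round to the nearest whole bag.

Q* = √(2·D·S / H) = √(2·38,600·260 / 10) = √2,007,200.0 ≈ 1,416.76

1,417 bags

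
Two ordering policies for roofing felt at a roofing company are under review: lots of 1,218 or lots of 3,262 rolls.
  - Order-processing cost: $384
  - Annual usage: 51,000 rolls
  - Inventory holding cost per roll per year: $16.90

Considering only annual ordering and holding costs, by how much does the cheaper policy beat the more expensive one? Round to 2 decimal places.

Annual cost at Q: ordering D·S/Q plus holding Q·H/2.
TC(1,218) = (51,000/1,218)×384 + (1,218/2)×16.9 = $26,370.92
TC(3,262) = (51,000/3,262)×384 + (3,262/2)×16.9 = $33,567.58
|ΔTC| = |$26,370.92 − $33,567.58| = $7,196.66

$7,196.66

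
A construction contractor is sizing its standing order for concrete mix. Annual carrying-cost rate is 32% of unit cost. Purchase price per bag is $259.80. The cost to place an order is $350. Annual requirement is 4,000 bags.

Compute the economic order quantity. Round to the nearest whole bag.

Carrying cost H = $259.8 × 32% = $83.1360/bag/yr
EOQ = √(2DS/H) = √(2 × 4,000 × 350 / 83.136)
    = √(33,679.75) ≈ 183.52

184 bags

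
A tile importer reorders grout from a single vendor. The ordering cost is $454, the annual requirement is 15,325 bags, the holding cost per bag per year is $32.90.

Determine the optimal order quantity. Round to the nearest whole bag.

EOQ = √(2DS/H) = √(2 × 15,325 × 454 / 32.9)
    = √(422,951.37) ≈ 650.35

650 bags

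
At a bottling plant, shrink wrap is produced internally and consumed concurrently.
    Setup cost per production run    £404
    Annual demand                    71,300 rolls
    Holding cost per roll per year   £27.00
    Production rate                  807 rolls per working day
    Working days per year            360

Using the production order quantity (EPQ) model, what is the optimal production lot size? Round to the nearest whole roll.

1,682 rolls

Daily demand d = 71,300/360 = 198.056; p = 807; 1 − d/p = 0.75458
EPQ = √(2DS / (H(1 − d/p)))
    = √(2 × 71,300 × 404 / (27 × 0.75458)) ≈ 1,681.58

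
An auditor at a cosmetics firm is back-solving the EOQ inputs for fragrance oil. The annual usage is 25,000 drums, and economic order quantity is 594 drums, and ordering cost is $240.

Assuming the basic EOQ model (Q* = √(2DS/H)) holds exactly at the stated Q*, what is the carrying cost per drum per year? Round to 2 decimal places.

From Q* = √(2DS/H) ⇒ Q*² = 2DS/H.
H = 2DS / Q² = 2 × 25,000 × 240 / 594² = 34.0101

$34.01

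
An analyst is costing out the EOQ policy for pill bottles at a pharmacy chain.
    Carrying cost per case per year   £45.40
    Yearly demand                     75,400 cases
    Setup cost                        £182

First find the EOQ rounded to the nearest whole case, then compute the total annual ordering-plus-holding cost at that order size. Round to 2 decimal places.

£35,299.16

Optimal lot size Q* = (2 × 75,400 × £182 / £45.4)^½ ≈ 777.51 → Q = 778 cases
Orders/yr = 75,400/778 = 96.915; ordering cost = 96.915 × £182 = £17,638.56
Average inventory = 778/2 = 389; holding cost = 389 × £45.4 = £17,660.60
Total = £17,638.56 + £17,660.60 = £35,299.16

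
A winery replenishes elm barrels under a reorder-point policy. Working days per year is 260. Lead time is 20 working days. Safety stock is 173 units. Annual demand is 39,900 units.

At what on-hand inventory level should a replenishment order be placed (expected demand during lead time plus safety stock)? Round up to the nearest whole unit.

Daily demand d = 39,900 / 260 = 153.462 units/day
Demand during lead time = 153.462 × 20 = 3,069.23
Reorder point = 3,069.23 + 173 = 3,242.23 → round up

3,243 units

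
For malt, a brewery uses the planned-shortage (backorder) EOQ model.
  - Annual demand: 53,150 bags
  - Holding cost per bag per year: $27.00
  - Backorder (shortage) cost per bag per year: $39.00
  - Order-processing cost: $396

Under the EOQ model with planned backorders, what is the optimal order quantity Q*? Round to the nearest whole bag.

Q* = √(2DS/H) · √((H + b)/b)
   = √(2 × 53,150 × 396 / 27) · √((27 + 39) / 39)
   = 1,248.626 × 1.3009 ≈ 1,624.32

1,624 bags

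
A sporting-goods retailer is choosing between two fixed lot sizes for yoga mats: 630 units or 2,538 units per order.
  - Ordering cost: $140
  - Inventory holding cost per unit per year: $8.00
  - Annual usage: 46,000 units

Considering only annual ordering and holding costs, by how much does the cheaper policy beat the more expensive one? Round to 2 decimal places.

For each Q, cost = (D/Q)·S + (Q/2)·H.
TC(630) = (46,000/630)×140 + (630/2)×8 = $12,742.22
TC(2,538) = (46,000/2,538)×140 + (2,538/2)×8 = $12,689.43
Lots of 2,538 are cheaper by $52.79.

$52.79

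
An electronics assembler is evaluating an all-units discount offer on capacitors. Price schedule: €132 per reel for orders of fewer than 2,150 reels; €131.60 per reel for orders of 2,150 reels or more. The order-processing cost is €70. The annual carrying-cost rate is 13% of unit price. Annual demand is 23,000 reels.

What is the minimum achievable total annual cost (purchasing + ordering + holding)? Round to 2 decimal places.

€3,043,433.38

H₁ = 13%×€132 = €17.1600;  H₂ = 13%×€131.60 = €17.1080
EOQ₁ = √(2×23,000×70/17.1600) = 433.18  (< 2,150, feasible at tier 1)
EOQ₂ = √(2×23,000×70/17.1080) = 433.84  (< 2,150 → use Q = 2,150 at tier-2 price)
TC(tier 1 (EOQ₁), Q≈433.2) = €3,043,433.38
TC(tier 2, Q≈2,150.0) = €3,045,939.94
Minimum at tier 1 (EOQ₁): €3,043,433.38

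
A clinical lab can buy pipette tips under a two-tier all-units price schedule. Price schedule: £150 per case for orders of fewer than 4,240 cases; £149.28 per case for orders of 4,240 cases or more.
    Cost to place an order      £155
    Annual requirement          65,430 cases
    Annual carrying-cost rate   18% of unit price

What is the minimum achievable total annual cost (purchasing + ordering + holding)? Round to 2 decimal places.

£9,826,747.55

H₁ = 18%×£150 = £27.0000;  H₂ = 18%×£149.28 = £26.8704
EOQ₁ = √(2×65,430×155/27.0000) = 866.74  (< 4,240, feasible at tier 1)
EOQ₂ = √(2×65,430×155/26.8704) = 868.82  (< 4,240 → use Q = 4,240 at tier-2 price)
TC(tier 1 (EOQ₁), Q≈866.7) = £9,837,901.90
TC(tier 2, Q≈4,240.0) = £9,826,747.55
Minimum at tier 2: £9,826,747.55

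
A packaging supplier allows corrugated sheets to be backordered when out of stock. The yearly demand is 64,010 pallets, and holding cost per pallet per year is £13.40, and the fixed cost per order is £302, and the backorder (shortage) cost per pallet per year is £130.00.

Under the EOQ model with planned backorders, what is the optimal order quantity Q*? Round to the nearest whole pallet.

1,784 pallets

Basic EOQ = √(2·64,010·302/13.4) = 1,698.596
Backorder adjustment √((H+b)/b) = √((13.4+130)/130) = 1.0503
Q* = 1,698.596 × 1.0503 ≈ 1,783.99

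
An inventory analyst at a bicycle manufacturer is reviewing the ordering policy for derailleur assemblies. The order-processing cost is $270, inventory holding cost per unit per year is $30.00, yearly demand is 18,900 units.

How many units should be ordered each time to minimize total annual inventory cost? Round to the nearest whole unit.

2DS/H = 2·18,900·270/30 = 340,200.00
EOQ = √340,200.00 ≈ 583.27

583 units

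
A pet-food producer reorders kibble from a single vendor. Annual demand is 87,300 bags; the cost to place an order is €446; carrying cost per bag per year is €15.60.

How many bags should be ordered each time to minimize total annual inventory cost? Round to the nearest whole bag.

2,234 bags

Optimal lot size Q* = (2 × 87,300 × €446 / €15.6)^½ ≈ 2,234.23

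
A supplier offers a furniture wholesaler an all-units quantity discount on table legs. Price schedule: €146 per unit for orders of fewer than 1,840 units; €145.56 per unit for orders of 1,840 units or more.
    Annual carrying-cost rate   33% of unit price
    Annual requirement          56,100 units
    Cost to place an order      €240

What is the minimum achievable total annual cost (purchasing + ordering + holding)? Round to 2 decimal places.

€8,217,425.41

H₁ = 33%×€146 = €48.1800;  H₂ = 33%×€145.56 = €48.0348
EOQ₁ = √(2×56,100×240/48.1800) = 747.60  (< 1,840, feasible at tier 1)
EOQ₂ = √(2×56,100×240/48.0348) = 748.73  (< 1,840 → use Q = 1,840 at tier-2 price)
TC(tier 1 (EOQ₁), Q≈747.6) = €8,226,619.31
TC(tier 2, Q≈1,840.0) = €8,217,425.41
Minimum at tier 2: €8,217,425.41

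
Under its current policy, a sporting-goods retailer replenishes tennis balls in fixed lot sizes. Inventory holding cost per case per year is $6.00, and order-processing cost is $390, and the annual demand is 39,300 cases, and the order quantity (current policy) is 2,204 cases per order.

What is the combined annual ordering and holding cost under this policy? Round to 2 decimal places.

Orders/yr = 39,300/2,204 = 17.831; ordering cost = 17.831 × $390 = $6,954.17
Average inventory = 2,204/2 = 1102; holding cost = 1102 × $6 = $6,612.00
Total = $6,954.17 + $6,612.00 = $13,566.17

$13,566.17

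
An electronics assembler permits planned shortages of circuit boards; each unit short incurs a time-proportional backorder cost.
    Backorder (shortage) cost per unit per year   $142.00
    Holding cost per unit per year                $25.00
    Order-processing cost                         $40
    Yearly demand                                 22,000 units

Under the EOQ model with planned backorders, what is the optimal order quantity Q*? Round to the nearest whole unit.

288 units

Q* = √(2DS/H) · √((H + b)/b)
   = √(2 × 22,000 × 40 / 25) · √((25 + 142) / 142)
   = 265.330 × 1.0845 ≈ 287.74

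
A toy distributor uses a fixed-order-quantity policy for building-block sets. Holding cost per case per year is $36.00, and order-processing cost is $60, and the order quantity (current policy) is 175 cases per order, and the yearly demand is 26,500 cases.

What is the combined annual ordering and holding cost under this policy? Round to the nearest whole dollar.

Orders/yr = 26,500/175 = 151.429; ordering cost = 151.429 × $60 = $9,085.71
Average inventory = 175/2 = 87.5; holding cost = 87.5 × $36 = $3,150.00
Total = $9,085.71 + $3,150.00 = $12,235.71

$12,236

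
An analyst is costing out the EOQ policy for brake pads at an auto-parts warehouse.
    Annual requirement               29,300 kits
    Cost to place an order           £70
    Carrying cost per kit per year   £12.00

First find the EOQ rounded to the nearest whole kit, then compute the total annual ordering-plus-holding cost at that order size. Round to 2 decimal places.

£7,015.98

EOQ = √(2DS/H) = √(2 × 29,300 × 70 / 12)
    = √(341,833.33) ≈ 584.67 → Q = 585 kits
Orders/yr = 29,300/585 = 50.085; ordering cost = 50.085 × £70 = £3,505.98
Average inventory = 585/2 = 292.5; holding cost = 292.5 × £12 = £3,510.00
Total = £3,505.98 + £3,510.00 = £7,015.98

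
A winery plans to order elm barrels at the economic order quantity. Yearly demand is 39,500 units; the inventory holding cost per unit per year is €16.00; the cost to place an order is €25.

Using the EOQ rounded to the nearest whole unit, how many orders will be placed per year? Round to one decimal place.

Q* = √(2·D·S / H) = √(2·39,500·25 / 16) = √123,437.5 ≈ 351.34 → Q = 351
N = D/Q = 39,500/351 ≈ 112.536 orders/yr

112.5 orders per year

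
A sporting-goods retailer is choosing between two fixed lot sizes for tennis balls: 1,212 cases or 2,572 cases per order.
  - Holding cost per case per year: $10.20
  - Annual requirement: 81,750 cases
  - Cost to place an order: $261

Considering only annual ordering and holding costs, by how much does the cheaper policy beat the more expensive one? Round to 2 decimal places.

Annual cost at Q: ordering D·S/Q plus holding Q·H/2.
TC(1,212) = (81,750/1,212)×261 + (1,212/2)×10.2 = $23,785.78
TC(2,572) = (81,750/2,572)×261 + (2,572/2)×10.2 = $21,412.98
Lots of 2,572 are cheaper by $2,372.80.

$2,372.80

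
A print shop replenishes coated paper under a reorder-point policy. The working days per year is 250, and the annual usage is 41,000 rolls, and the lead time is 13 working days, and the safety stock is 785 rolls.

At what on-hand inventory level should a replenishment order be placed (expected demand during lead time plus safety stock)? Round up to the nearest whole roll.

Daily demand d = 41,000 / 250 = 164.000 rolls/day
Demand during lead time = 164.000 × 13 = 2,132.00
Reorder point = 2,132.00 + 785 = 2,917.00 → round up

2,917 rolls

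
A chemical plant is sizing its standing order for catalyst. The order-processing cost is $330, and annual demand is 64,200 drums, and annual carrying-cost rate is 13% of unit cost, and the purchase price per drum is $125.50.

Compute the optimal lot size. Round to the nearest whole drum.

1,612 drums

Holding cost per drum per year: H = 13% × $125.5 = $16.3150
Q* = √(2·D·S / H) = √(2·64,200·330 / 16.315) = √2,597,119.2 ≈ 1,611.56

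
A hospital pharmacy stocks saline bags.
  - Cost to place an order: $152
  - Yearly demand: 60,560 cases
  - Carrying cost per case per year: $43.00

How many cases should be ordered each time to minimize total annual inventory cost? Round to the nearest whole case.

654 cases

EOQ = √(2DS/H) = √(2 × 60,560 × 152 / 43)
    = √(428,145.12) ≈ 654.33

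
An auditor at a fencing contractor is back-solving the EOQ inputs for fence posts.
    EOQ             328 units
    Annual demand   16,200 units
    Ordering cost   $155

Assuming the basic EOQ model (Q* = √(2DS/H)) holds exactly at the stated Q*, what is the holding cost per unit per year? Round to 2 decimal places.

$46.68

Since Q* = (2DS/H)^½, squaring gives Q*²·H = 2DS.
H = 2DS / Q² = 2 × 16,200 × 155 / 328² = 46.6798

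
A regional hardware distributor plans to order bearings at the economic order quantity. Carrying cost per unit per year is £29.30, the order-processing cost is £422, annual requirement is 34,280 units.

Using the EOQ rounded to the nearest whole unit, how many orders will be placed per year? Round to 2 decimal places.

34.49 orders per year

Optimal lot size Q* = (2 × 34,280 × £422 / £29.3)^½ ≈ 993.71 → Q = 994
N = D/Q = 34,280/994 ≈ 34.487 orders/yr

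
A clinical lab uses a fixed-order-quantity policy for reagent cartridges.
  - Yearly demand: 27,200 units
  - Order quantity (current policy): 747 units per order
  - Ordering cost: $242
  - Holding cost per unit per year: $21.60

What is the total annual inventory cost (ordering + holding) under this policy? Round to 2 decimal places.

Orders/yr = 27,200/747 = 36.412; ordering cost = 36.412 × $242 = $8,811.78
Average inventory = 747/2 = 373.5; holding cost = 373.5 × $21.6 = $8,067.60
Total = $8,811.78 + $8,067.60 = $16,879.38

$16,879.38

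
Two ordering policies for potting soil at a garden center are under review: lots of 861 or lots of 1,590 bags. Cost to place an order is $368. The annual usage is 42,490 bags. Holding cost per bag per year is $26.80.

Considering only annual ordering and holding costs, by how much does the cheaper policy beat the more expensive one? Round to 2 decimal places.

Annual cost at Q: ordering D·S/Q plus holding Q·H/2.
TC(861) = (42,490/861)×368 + (861/2)×26.8 = $29,698.05
TC(1,590) = (42,490/1,590)×368 + (1,590/2)×26.8 = $31,140.16
Lots of 861 are cheaper by $1,442.11.

$1,442.11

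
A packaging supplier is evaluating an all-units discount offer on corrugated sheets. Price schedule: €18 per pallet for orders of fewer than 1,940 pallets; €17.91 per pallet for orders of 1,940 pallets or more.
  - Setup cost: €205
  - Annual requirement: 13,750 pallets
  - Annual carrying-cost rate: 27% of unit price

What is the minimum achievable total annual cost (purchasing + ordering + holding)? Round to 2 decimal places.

€252,406.09

H₁ = 27%×€18 = €4.8600;  H₂ = 27%×€17.91 = €4.8357
EOQ₁ = √(2×13,750×205/4.8600) = 1,077.02  (< 1,940, feasible at tier 1)
EOQ₂ = √(2×13,750×205/4.8357) = 1,079.73  (< 1,940 → use Q = 1,940 at tier-2 price)
TC(tier 1 (EOQ₁), Q≈1,077.0) = €252,734.33
TC(tier 2, Q≈1,940.0) = €252,406.09
Minimum at tier 2: €252,406.09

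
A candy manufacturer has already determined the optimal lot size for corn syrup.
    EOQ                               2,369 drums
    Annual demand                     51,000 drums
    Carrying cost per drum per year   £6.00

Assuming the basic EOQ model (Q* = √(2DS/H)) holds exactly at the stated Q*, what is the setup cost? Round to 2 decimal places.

£330.13

EOQ relation: Q² = 2DS/H, so rearrange for the unknown.
S = Q²H / (2D) = 2,369² × 6 / (2 × 51,000) = 330.1271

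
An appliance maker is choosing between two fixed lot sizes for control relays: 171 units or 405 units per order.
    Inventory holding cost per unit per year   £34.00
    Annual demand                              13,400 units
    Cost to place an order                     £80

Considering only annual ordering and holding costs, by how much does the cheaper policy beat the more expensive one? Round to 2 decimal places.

£355.91

Annual cost at Q: ordering D·S/Q plus holding Q·H/2.
TC(171) = (13,400/171)×80 + (171/2)×34 = £9,176.01
TC(405) = (13,400/405)×80 + (405/2)×34 = £9,531.91
Cheaper: Q = 171.  Difference = £355.91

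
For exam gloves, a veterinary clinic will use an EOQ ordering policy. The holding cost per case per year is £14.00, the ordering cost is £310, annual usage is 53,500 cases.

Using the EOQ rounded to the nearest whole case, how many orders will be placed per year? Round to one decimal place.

34.8 orders per year

EOQ = √(2DS/H) = √(2 × 53,500 × 310 / 14)
    = √(2,369,285.71) ≈ 1,539.25 → Q = 1,539
Orders per year = D/Q = 53,500 / 1,539 = 34.763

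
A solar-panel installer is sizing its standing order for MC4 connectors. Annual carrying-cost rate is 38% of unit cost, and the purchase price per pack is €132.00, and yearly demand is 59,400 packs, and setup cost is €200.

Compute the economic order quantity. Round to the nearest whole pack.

H = i·C = 0.38 × €132 = €50.1600 per pack-year
2DS/H = 2·59,400·200/50.16 = 473,684.21
EOQ = √473,684.21 ≈ 688.25

688 packs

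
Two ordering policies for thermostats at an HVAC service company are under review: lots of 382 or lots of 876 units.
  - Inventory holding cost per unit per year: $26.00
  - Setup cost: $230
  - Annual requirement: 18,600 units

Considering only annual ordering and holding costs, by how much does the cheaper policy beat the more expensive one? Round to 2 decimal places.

For each Q, cost = (D/Q)·S + (Q/2)·H.
TC(382) = (18,600/382)×230 + (382/2)×26 = $16,164.95
TC(876) = (18,600/876)×230 + (876/2)×26 = $16,271.56
Lots of 382 are cheaper by $106.61.

$106.61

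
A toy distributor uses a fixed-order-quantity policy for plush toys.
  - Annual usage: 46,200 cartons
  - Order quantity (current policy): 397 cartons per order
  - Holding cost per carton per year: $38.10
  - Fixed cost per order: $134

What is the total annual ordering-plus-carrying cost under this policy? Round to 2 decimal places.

Orders/yr = 46,200/397 = 116.373; ordering cost = 116.373 × $134 = $15,593.95
Average inventory = 397/2 = 198.5; holding cost = 198.5 × $38.1 = $7,562.85
Total = $15,593.95 + $7,562.85 = $23,156.80

$23,156.80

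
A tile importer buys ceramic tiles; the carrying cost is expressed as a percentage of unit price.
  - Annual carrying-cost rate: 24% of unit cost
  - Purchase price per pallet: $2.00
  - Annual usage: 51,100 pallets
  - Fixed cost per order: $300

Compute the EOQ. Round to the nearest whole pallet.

H = i·C = 0.24 × $2 = $0.4800 per pallet-year
Q* = √(2·D·S / H) = √(2·51,100·300 / 0.48) = √63,875,000.0 ≈ 7,992.18

7,992 pallets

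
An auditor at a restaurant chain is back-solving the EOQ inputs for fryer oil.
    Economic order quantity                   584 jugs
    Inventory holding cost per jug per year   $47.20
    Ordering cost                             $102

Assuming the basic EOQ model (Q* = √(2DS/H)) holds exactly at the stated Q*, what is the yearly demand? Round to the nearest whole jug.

Since Q* = (2DS/H)^½, squaring gives Q*²·H = 2DS.
D = Q²H / (2S) = 584² × 47.2 / (2 × 102) = 78,911.00

78,911 jugs per year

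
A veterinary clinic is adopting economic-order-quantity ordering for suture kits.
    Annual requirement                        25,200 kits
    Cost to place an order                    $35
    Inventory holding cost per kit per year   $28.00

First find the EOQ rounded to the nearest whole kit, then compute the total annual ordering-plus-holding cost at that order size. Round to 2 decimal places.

Q* = √(2·D·S / H) = √(2·25,200·35 / 28) = √63,000.0 ≈ 251.00 → Q = 251 kits
Annual ordering cost = (D/Q)·S = (25,200/251) × 35 = $3,513.94
Annual holding cost  = (Q/2)·H = (251/2) × 28 = $3,514.00
Total = $3,513.94 + $3,514.00 = $7,027.94

$7,027.94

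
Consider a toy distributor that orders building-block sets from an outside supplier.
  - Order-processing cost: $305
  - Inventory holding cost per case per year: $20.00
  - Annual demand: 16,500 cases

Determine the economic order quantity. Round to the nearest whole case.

709 cases

EOQ = √(2DS/H) = √(2 × 16,500 × 305 / 20)
    = √(503,250.00) ≈ 709.40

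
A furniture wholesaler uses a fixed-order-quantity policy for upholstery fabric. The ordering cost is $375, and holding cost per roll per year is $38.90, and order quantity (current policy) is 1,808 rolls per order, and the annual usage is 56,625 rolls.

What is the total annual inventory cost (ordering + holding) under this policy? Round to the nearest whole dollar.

$46,910

Orders/yr = 56,625/1,808 = 31.319; ordering cost = 31.319 × $375 = $11,744.68
Average inventory = 1,808/2 = 904; holding cost = 904 × $38.9 = $35,165.60
Total = $11,744.68 + $35,165.60 = $46,910.28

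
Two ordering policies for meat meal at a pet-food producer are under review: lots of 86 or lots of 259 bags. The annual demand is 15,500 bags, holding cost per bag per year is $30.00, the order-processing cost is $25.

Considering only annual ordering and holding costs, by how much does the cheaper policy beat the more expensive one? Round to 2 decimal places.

$414.67

TC(Q) = (D/Q)S + (Q/2)H
TC(86) = (15,500/86)×25 + (86/2)×30 = $5,795.81
TC(259) = (15,500/259)×25 + (259/2)×30 = $5,381.14
Cheaper: Q = 259.  Difference = $414.67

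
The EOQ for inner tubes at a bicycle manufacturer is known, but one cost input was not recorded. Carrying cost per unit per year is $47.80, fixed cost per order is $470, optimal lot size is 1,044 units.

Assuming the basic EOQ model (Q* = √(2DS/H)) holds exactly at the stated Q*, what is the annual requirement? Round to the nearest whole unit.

EOQ relation: Q² = 2DS/H, so rearrange for the unknown.
D = Q²H / (2S) = 1,044² × 47.8 / (2 × 470) = 55,424.41

55,424 units per year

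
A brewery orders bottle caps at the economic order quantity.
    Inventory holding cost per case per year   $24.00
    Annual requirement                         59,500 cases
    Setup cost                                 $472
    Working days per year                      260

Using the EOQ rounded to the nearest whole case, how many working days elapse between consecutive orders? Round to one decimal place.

6.7 days

EOQ = √(2DS/H) = √(2 × 59,500 × 472 / 24)
    = √(2,340,333.33) ≈ 1,529.81 → Q = 1,530 cases
Cycle time = (working days × Q)/D = (260 × 1,530) / 59,500 = 6.686 days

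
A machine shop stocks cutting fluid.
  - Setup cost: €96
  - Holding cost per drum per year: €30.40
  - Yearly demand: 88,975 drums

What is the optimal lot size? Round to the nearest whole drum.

EOQ = √(2DS/H) = √(2 × 88,975 × 96 / 30.4)
    = √(561,947.37) ≈ 749.63

750 drums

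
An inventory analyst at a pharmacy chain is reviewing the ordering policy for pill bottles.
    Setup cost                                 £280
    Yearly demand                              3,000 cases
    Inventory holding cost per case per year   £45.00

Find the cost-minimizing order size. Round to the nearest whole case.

Optimal lot size Q* = (2 × 3,000 × £280 / £45)^½ ≈ 193.22

193 cases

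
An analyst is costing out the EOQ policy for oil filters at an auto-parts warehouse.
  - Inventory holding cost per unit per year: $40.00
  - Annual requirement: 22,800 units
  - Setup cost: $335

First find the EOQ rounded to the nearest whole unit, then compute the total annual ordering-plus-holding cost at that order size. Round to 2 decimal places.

$24,719.22

Optimal lot size Q* = (2 × 22,800 × $335 / $40)^½ ≈ 617.98 → Q = 618 units
Ordering: D/Q × S = 22,800/618 × $335 = $12,359.22
Holding:  Q/2 × H = 618/2 × $40 = $12,360.00
Total = $12,359.22 + $12,360.00 = $24,719.22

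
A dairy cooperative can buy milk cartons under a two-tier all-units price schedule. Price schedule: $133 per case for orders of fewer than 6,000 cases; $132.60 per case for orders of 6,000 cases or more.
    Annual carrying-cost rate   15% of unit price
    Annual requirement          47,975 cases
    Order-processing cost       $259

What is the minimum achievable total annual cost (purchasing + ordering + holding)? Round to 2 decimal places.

H₁ = 15%×$133 = $19.9500;  H₂ = 15%×$132.60 = $19.8900
EOQ₁ = √(2×47,975×259/19.9500) = 1,116.09  (< 6,000, feasible at tier 1)
EOQ₂ = √(2×47,975×259/19.8900) = 1,117.78  (< 6,000 → use Q = 6,000 at tier-2 price)
TC(tier 1 (EOQ₁), Q≈1,116.1) = $6,402,941.08
TC(tier 2, Q≈6,000.0) = $6,423,225.92
Minimum at tier 1 (EOQ₁): $6,402,941.08

$6,402,941.08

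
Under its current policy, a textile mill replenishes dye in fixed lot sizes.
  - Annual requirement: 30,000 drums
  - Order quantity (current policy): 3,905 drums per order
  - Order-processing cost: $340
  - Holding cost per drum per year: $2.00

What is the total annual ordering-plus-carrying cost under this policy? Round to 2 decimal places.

$6,517.04

Annual ordering cost = (D/Q)·S = (30,000/3,905) × 340 = $2,612.04
Annual holding cost  = (Q/2)·H = (3,905/2) × 2 = $3,905.00
Total = $2,612.04 + $3,905.00 = $6,517.04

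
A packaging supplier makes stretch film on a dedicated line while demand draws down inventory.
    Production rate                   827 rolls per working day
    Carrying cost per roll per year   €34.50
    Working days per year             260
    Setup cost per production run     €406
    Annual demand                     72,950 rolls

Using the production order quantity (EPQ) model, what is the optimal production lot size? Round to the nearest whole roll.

d = 72,950/260 = 280.5769 rolls/day;  effective holding cost H(1 − d/p) = 34.5·(1 − 280.5769/827) = 22.79516
Q* = √(2DS / H_eff) = √(2·72,950·406 / 22.79516) ≈ 1,612.02

1,612 rolls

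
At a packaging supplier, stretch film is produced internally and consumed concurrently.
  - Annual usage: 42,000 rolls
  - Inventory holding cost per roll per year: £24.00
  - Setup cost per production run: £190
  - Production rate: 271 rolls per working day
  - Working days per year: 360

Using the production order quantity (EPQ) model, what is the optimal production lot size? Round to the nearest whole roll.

d = 42,000/360 = 116.6667 rolls/day;  effective holding cost H(1 − d/p) = 24·(1 − 116.6667/271) = 13.66790
Q* = √(2DS / H_eff) = √(2·42,000·190 / 13.66790) ≈ 1,080.60

1,081 rolls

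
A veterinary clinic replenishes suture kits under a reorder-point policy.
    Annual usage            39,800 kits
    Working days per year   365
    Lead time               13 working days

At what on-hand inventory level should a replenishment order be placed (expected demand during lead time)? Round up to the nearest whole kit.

Daily demand d = 39,800 / 365 = 109.041 kits/day
Demand during lead time = 109.041 × 13 = 1,417.53
Reorder point = 1,417.53 → round up

1,418 kits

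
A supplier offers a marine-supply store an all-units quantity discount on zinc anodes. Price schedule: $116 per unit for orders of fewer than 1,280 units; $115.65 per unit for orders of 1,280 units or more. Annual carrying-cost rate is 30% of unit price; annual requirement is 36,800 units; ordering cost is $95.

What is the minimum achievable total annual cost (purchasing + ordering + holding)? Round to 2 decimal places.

H₁ = 30%×$116 = $34.8000;  H₂ = 30%×$115.65 = $34.6950
EOQ₁ = √(2×36,800×95/34.8000) = 448.24  (< 1,280, feasible at tier 1)
EOQ₂ = √(2×36,800×95/34.6950) = 448.92  (< 1,280 → use Q = 1,280 at tier-2 price)
TC(tier 1 (EOQ₁), Q≈448.2) = $4,284,398.77
TC(tier 2, Q≈1,280.0) = $4,280,856.05
Minimum at tier 2: $4,280,856.05

$4,280,856.05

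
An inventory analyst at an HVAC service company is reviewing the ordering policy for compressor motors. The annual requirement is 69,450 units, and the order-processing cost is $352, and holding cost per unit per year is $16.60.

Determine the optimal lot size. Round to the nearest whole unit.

1,716 units

2DS/H = 2·69,450·352/16.6 = 2,945,349.40
EOQ = √2,945,349.40 ≈ 1,716.20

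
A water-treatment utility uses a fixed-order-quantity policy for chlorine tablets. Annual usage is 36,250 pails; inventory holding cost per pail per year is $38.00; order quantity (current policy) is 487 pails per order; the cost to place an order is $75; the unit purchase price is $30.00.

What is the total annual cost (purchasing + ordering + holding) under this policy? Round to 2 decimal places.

$1,102,335.65

Orders/yr = 36,250/487 = 74.435; ordering cost = 74.435 × $75 = $5,582.65
Average inventory = 487/2 = 243.5; holding cost = 243.5 × $38 = $9,253.00
Purchase cost = D·C = 36,250 × 30 = $1,087,500.00
Total = $5,582.65 + $9,253.00 + $1,087,500.00 = $1,102,335.65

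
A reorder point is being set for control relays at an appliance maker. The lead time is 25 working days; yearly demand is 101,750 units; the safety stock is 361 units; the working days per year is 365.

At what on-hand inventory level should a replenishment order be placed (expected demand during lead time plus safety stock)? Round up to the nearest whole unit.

7,331 units

Daily demand d = 101,750 / 365 = 278.767 units/day
Demand during lead time = 278.767 × 25 = 6,969.18
Reorder point = 6,969.18 + 361 = 7,330.18 → round up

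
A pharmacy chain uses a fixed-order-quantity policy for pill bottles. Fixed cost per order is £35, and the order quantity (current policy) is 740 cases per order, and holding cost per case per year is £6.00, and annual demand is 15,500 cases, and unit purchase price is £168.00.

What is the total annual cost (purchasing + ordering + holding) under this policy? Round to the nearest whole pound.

Orders/yr = 15,500/740 = 20.946; ordering cost = 20.946 × £35 = £733.11
Average inventory = 740/2 = 370; holding cost = 370 × £6 = £2,220.00
Purchase cost = D·C = 15,500 × 168 = £2,604,000.00
Total = £733.11 + £2,220.00 + £2,604,000.00 = £2,606,953.11

£2,606,953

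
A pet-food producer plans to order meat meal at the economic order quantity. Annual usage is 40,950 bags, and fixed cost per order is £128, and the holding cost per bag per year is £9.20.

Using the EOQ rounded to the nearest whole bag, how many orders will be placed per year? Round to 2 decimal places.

2DS/H = 2·40,950·128/9.2 = 1,139,478.26
EOQ = √1,139,478.26 ≈ 1,067.46 → Q = 1,067
Orders per year = D/Q = 40,950 / 1,067 = 38.379

38.38 orders per year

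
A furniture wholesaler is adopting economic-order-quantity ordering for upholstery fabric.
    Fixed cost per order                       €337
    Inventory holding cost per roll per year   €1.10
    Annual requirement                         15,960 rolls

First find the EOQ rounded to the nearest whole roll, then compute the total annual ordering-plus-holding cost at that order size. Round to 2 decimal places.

€3,439.88

Q* = √(2·D·S / H) = √(2·15,960·337 / 1.1) = √9,779,127.3 ≈ 3,127.16 → Q = 3,127 rolls
Annual ordering cost = (D/Q)·S = (15,960/3,127) × 337 = €1,720.03
Annual holding cost  = (Q/2)·H = (3,127/2) × 1.1 = €1,719.85
Total = €1,720.03 + €1,719.85 = €3,439.88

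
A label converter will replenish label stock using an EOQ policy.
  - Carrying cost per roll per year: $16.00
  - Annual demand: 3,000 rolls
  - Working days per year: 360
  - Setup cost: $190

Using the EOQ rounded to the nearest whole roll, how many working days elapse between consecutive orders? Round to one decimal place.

32.0 days

Q* = √(2·D·S / H) = √(2·3,000·190 / 16) = √71,250.0 ≈ 266.93 → Q = 267 rolls
Days between orders = 360 / (D/Q) = 360 / 11.236 ≈ 32.040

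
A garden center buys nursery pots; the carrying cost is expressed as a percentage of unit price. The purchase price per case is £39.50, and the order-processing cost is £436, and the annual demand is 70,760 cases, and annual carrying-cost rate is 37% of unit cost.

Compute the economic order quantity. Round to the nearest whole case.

2,055 cases

H = i·C = 0.37 × £39.5 = £14.6150 per case-year
2DS/H = 2·70,760·436/14.615 = 4,221,876.15
EOQ = √4,221,876.15 ≈ 2,054.72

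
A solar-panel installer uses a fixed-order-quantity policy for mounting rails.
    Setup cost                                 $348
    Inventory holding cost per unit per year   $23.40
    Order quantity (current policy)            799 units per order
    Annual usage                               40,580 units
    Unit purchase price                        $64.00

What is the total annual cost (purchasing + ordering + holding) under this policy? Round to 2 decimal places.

$2,624,142.69

Ordering: D/Q × S = 40,580/799 × $348 = $17,674.39
Holding:  Q/2 × H = 799/2 × $23.4 = $9,348.30
Purchase cost = D·C = 40,580 × 64 = $2,597,120.00
Total = $17,674.39 + $9,348.30 + $2,597,120.00 = $2,624,142.69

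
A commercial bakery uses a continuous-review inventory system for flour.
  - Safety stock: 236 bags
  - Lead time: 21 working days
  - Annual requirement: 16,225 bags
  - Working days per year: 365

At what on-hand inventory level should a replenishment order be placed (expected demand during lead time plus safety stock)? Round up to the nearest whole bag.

1,170 bags

Daily demand d = 16,225 / 365 = 44.452 bags/day
Demand during lead time = 44.452 × 21 = 933.49
Reorder point = 933.49 + 236 = 1,169.49 → round up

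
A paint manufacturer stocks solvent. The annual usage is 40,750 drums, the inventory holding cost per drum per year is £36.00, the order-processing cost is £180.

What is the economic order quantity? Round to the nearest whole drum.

EOQ = √(2DS/H) = √(2 × 40,750 × 180 / 36)
    = √(407,500.00) ≈ 638.36

638 drums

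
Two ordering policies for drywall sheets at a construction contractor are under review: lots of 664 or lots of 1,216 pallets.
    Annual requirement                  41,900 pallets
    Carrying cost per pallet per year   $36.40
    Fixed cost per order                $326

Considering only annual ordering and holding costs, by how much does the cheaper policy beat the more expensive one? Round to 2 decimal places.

$708.07

Annual cost at Q: ordering D·S/Q plus holding Q·H/2.
TC(664) = (41,900/664)×326 + (664/2)×36.4 = $32,656.19
TC(1,216) = (41,900/1,216)×326 + (1,216/2)×36.4 = $33,364.26
Cheaper: Q = 664.  Difference = $708.07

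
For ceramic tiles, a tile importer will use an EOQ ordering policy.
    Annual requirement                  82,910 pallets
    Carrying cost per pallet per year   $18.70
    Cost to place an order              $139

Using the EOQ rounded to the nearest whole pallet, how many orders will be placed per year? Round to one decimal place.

74.7 orders per year

EOQ = √(2DS/H) = √(2 × 82,910 × 139 / 18.7)
    = √(1,232,565.78) ≈ 1,110.21 → Q = 1,110
N = D/Q = 82,910/1,110 ≈ 74.694 orders/yr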